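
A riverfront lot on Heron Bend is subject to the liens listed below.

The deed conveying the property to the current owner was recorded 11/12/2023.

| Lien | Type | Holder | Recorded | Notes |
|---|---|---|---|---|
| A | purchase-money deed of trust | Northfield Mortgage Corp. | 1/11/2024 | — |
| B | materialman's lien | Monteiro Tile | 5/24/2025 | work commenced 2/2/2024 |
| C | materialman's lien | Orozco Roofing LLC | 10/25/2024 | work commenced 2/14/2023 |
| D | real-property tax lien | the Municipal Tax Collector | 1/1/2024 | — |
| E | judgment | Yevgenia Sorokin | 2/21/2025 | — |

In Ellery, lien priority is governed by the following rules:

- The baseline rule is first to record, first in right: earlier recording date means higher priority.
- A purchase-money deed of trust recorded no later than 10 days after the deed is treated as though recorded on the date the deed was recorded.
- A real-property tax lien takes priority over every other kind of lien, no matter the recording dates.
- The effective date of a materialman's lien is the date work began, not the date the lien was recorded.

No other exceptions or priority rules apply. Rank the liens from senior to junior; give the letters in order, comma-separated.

Effective dates: A was recorded 60 days after the deed, outside the 10-day window, so it keeps its recording date; B is treated as recorded 2/2/2024, the work-commencement date; C's effective date is 2/14/2023, when work began.
D is a real-property tax lien and takes priority over every other lien.
Among the remaining liens, by effective date: C (2/14/2023), A (1/11/2024), B (2/2/2024), E (2/21/2025).

D, C, A, B, E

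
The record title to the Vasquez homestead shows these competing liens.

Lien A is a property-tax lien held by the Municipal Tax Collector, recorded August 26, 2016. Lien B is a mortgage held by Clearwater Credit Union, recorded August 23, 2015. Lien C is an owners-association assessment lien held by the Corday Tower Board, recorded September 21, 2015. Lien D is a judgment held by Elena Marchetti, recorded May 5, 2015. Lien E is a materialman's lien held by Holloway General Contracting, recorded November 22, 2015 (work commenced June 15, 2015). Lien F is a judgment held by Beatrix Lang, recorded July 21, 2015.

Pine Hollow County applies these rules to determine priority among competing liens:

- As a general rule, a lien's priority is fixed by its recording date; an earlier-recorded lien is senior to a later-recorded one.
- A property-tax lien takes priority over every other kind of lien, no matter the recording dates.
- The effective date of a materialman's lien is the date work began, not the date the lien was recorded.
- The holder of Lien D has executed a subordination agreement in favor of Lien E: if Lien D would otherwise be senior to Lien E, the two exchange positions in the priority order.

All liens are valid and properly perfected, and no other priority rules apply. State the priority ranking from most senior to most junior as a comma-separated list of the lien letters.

A, E, D, F, B, C

Effective dates: E relates back to June 15, 2015 (work commenced).
As a property-tax lien, A is senior to every other lien.
The other liens, earliest effective date first: D (May 5, 2015), E (June 15, 2015), F (July 21, 2015), B (August 23, 2015), C (September 21, 2015).
D would otherwise be senior to E, so under the subordination agreement D and E exchange positions.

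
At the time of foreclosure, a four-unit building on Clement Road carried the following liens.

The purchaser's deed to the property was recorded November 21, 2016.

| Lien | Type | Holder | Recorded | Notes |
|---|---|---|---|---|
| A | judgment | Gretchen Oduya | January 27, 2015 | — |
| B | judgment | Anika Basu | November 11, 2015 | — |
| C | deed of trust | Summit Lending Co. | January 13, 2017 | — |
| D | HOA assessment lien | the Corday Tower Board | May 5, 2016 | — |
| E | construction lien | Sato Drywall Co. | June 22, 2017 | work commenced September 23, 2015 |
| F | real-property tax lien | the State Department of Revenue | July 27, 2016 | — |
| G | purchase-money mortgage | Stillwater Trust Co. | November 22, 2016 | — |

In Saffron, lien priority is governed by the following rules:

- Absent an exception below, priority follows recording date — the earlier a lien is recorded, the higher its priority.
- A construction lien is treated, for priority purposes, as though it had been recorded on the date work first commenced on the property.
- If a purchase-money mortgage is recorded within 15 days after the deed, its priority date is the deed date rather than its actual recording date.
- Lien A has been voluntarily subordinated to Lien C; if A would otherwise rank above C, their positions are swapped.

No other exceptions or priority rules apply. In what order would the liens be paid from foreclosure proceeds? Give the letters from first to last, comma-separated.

First, effective dates: E is treated as recorded September 23, 2015, the work-commencement date; G relates back to the deed date November 21, 2016.
Ordering by effective date: A (January 27, 2015), E (September 23, 2015), B (November 11, 2015), D (May 5, 2016), F (July 27, 2016), G (November 21, 2016), C (January 13, 2017).
Because A would otherwise rank above C, the subordination swaps them.

C, E, B, D, F, G, A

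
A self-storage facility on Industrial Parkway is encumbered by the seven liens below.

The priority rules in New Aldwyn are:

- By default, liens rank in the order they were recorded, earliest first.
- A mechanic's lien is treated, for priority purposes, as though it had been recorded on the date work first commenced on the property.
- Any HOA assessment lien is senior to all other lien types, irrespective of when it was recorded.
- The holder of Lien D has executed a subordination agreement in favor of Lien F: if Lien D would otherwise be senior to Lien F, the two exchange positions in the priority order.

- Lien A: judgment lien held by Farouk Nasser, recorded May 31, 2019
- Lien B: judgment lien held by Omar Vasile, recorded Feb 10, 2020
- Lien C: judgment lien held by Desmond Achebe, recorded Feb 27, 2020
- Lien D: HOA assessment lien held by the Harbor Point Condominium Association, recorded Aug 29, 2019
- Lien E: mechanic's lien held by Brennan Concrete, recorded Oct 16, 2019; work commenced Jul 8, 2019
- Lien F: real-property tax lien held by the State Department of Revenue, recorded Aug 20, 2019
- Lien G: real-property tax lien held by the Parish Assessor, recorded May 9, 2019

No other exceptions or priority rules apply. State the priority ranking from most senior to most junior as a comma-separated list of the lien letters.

Effective dates: E is treated as recorded Jul 8, 2019, the work-commencement date.
As an HOA assessment lien, D is senior to every other lien.
Ordering the rest by effective date: G (May 9, 2019), A (May 31, 2019), E (Jul 8, 2019), F (Aug 20, 2019), B (Feb 10, 2020), C (Feb 27, 2020).
The subordination applies — D was senior to F — so D and F swap.

F, G, A, E, D, B, C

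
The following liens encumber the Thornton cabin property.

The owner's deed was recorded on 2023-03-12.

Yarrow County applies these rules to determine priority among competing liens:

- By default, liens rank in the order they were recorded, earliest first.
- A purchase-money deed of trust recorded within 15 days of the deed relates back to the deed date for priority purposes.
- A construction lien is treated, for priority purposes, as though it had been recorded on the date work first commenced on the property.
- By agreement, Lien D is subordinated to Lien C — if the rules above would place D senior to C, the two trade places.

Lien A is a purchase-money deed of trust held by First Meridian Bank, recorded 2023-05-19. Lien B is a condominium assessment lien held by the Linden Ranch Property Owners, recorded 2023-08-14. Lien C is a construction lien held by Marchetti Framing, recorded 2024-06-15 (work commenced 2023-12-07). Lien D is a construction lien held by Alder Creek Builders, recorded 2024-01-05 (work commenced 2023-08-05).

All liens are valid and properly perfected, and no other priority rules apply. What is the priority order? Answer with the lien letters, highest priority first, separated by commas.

First, effective dates: A was recorded 68 days after the deed — beyond 15 days — so no relation-back applies; C is treated as recorded 2023-12-07, the work-commencement date; D is treated as recorded 2023-08-05, the work-commencement date.
By effective date, earliest first: A (2023-05-19), D (2023-08-05), B (2023-08-14), C (2023-12-07).
D is senior to C before the subordination, so the two trade places.

A, C, B, D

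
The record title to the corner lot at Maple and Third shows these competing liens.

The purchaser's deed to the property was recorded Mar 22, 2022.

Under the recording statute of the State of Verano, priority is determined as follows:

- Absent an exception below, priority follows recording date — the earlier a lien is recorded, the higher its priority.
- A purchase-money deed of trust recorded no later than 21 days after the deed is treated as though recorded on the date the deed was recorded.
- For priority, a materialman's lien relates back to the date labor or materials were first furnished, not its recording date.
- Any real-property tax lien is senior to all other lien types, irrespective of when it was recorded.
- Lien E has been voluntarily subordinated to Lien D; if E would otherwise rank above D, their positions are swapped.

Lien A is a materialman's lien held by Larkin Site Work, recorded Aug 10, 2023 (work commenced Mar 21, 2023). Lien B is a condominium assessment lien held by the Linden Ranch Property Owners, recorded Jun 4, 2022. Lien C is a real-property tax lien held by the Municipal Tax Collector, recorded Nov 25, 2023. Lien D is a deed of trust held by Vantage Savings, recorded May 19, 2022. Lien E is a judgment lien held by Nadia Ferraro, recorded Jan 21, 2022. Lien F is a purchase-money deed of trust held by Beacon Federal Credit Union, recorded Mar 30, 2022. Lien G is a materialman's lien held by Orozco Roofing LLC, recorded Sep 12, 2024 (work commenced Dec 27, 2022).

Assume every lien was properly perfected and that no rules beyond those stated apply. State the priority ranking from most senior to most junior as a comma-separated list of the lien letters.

C, D, F, E, B, G, A

Effective dates after the stated exceptions: A is treated as recorded Mar 21, 2023, the work-commencement date; F's effective date is the deed date, Mar 22, 2022; G relates back to Dec 27, 2022 (work commenced).
C, as a real-property tax lien, has superpriority and ranks first.
Remaining liens by effective date: E (Jan 21, 2022), F (Mar 22, 2022), D (May 19, 2022), B (Jun 4, 2022), G (Dec 27, 2022), A (Mar 21, 2023).
E is senior to D before the subordination, so the two trade places.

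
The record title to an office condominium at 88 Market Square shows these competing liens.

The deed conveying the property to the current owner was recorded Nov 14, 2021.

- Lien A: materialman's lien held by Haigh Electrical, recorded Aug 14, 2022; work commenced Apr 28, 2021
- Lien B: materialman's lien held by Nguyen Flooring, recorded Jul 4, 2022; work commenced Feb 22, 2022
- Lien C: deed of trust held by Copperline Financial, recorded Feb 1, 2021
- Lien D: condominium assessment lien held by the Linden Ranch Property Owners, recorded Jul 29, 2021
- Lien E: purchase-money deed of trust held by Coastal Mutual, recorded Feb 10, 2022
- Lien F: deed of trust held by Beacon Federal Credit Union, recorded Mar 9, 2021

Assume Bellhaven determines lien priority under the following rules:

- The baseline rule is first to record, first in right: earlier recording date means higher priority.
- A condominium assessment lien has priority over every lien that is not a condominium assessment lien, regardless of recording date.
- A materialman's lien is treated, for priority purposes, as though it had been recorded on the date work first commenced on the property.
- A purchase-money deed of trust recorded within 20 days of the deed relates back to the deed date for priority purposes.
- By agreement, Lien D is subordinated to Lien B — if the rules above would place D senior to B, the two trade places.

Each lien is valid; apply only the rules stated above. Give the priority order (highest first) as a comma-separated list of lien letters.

Effective dates: A is treated as recorded Apr 28, 2021, the work-commencement date; B is treated as recorded Feb 22, 2022, the work-commencement date; E missed the 20-day window (88 days after the deed), so its recording date stands.
D is a condominium assessment lien, so it outranks all other liens regardless of date.
Remaining liens by effective date: C (Feb 1, 2021), F (Mar 9, 2021), A (Apr 28, 2021), E (Feb 10, 2022), B (Feb 22, 2022).
The subordination applies — D was senior to B — so D and B swap.

B, C, F, A, E, D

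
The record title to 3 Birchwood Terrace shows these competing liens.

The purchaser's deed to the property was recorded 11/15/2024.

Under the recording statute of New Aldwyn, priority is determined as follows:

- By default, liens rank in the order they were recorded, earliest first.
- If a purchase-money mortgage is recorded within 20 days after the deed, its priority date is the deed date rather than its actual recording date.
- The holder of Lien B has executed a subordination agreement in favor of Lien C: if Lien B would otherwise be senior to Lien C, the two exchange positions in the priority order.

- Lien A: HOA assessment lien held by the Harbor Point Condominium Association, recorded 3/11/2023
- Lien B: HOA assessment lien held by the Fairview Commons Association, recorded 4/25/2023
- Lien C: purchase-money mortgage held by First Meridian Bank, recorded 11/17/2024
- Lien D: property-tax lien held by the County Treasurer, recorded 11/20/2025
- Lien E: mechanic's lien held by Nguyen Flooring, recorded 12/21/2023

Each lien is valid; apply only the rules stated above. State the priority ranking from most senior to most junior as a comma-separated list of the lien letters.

A, C, E, B, D

First, effective dates: C's effective date is the deed date, 11/15/2024.
By effective date: A (3/11/2023), B (4/25/2023), E (12/21/2023), C (11/15/2024), D (11/20/2025).
B would otherwise be senior to C, so under the subordination agreement B and C exchange positions.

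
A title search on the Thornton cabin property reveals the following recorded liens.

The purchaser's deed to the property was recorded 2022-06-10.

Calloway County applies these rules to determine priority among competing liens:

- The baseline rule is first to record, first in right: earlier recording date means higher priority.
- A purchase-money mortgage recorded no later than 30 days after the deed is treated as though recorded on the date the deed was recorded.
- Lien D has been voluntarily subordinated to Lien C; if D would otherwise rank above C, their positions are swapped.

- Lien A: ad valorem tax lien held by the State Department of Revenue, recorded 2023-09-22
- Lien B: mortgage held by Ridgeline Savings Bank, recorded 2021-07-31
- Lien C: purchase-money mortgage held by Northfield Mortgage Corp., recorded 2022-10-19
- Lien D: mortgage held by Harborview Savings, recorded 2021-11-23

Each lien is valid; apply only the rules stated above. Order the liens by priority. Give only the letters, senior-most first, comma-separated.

Effective dates after the stated exceptions: C missed the 30-day window (131 days after the deed), so its recording date stands.
By effective date, earliest first: B (2021-07-31), D (2021-11-23), C (2022-10-19), A (2023-09-22).
Because D would otherwise rank above C, the subordination swaps them.

B, C, D, A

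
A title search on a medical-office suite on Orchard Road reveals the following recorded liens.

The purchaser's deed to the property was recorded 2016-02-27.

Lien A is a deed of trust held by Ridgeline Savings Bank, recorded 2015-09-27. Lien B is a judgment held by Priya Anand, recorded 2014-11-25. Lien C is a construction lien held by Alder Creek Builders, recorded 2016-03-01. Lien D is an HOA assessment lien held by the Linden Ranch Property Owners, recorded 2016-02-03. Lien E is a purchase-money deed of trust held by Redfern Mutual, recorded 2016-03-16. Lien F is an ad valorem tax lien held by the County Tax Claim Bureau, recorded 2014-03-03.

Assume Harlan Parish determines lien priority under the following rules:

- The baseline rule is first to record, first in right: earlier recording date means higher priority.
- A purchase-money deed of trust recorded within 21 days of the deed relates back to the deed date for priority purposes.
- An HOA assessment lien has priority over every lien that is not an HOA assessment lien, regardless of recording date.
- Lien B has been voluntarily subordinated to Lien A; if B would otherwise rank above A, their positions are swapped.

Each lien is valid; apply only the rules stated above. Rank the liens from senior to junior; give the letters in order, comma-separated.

D, F, A, B, E, C

First, effective dates: E's effective date is the deed date, 2016-02-27.
D is an HOA assessment lien and takes priority over every other lien.
Remaining liens by effective date: F (2014-03-03), B (2014-11-25), A (2015-09-27), E (2016-02-27), C (2016-03-01).
The subordination applies — B was senior to A — so B and A swap.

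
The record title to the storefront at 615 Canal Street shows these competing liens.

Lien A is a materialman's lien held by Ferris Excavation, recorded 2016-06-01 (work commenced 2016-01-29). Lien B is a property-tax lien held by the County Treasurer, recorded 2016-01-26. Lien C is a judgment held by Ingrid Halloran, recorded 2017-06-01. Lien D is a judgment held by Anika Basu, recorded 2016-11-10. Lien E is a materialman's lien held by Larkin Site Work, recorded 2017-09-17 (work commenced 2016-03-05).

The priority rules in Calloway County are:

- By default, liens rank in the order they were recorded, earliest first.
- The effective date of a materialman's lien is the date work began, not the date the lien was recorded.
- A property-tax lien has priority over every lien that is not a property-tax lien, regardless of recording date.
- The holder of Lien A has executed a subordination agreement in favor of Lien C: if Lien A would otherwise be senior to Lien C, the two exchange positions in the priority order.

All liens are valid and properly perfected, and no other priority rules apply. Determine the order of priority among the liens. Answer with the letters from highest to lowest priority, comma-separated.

Adjusting effective dates: A relates back to 2016-01-29 (work commenced); E's effective date is 2016-03-05, when work began.
As a property-tax lien, B is senior to every other lien.
Ordering the rest by effective date: A (2016-01-29), E (2016-03-05), D (2016-11-10), C (2017-06-01).
A would otherwise be senior to C, so under the subordination agreement A and C exchange positions.

B, C, E, D, A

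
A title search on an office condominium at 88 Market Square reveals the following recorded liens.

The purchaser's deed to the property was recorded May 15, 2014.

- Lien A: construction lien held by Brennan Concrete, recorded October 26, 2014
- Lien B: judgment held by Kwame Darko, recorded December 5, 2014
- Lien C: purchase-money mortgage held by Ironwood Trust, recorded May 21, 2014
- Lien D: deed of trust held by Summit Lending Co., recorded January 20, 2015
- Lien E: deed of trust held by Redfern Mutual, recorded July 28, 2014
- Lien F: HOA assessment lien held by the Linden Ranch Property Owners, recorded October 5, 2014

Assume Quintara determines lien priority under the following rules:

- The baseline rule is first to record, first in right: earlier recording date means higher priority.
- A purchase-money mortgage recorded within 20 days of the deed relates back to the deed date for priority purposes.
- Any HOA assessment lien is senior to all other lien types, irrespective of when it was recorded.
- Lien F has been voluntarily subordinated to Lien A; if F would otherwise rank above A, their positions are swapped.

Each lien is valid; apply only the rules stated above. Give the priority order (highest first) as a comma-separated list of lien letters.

A, C, E, F, B, D

Adjusting effective dates: C relates back to the deed date May 15, 2014.
F is an HOA assessment lien and takes priority over every other lien.
The other liens, earliest effective date first: C (May 15, 2014), E (July 28, 2014), A (October 26, 2014), B (December 5, 2014), D (January 20, 2015).
F would otherwise be senior to A, so under the subordination agreement F and A exchange positions.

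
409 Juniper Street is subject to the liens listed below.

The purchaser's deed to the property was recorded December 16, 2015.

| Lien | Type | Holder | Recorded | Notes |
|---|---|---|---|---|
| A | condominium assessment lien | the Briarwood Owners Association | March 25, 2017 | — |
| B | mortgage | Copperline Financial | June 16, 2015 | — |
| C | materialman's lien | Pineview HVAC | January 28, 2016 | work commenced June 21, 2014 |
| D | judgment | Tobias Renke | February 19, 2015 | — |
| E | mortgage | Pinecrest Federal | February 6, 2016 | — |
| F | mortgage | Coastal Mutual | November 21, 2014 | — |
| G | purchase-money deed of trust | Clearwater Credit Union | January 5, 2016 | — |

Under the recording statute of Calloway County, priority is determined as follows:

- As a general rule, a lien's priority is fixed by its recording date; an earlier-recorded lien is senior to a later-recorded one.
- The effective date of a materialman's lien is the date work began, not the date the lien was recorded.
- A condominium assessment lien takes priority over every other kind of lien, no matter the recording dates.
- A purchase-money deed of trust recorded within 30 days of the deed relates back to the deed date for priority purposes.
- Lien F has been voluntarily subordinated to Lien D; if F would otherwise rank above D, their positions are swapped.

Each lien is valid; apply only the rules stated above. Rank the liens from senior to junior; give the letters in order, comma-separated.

A, C, D, F, B, G, E

Adjusting effective dates: C's effective date is June 21, 2014, when work began; G's effective date is the deed date, December 16, 2015.
A is a condominium assessment lien and takes priority over every other lien.
Ordering the rest by effective date: C (June 21, 2014), F (November 21, 2014), D (February 19, 2015), B (June 16, 2015), G (December 16, 2015), E (February 6, 2016).
F would otherwise be senior to D, so under the subordination agreement F and D exchange positions.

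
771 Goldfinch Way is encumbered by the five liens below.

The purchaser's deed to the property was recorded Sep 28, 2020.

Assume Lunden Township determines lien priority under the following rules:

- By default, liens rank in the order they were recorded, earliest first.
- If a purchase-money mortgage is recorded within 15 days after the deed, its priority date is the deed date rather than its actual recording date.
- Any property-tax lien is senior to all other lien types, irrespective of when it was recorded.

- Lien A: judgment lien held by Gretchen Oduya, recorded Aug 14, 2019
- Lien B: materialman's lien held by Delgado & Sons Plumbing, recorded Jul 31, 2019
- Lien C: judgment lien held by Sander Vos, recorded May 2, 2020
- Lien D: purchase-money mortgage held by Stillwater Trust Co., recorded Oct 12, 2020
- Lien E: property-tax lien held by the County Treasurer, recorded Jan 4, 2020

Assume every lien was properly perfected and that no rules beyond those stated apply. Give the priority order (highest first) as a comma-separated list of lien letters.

E, B, A, C, D

First, effective dates: D's effective date is the deed date, Sep 28, 2020.
As a property-tax lien, E is senior to every other lien.
Remaining liens by effective date: B (Jul 31, 2019), A (Aug 14, 2019), C (May 2, 2020), D (Sep 28, 2020).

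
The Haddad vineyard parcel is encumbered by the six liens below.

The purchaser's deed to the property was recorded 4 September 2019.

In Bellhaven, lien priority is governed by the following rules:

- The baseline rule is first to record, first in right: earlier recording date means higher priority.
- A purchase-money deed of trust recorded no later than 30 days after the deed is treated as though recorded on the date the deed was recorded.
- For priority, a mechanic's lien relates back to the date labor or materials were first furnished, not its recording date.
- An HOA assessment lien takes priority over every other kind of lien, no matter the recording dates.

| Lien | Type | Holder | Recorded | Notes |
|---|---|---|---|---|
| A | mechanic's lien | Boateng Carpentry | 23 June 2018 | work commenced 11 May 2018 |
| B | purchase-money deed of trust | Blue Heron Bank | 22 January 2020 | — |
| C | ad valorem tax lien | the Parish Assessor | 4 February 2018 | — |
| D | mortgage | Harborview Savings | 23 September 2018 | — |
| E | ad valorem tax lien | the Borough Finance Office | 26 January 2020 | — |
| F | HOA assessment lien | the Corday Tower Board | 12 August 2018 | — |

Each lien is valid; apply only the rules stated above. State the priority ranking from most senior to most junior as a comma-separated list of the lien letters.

Adjusting effective dates: A relates back to 11 May 2018 (work commenced); B was recorded 140 days after the deed — beyond 30 days — so no relation-back applies.
F is an HOA assessment lien, so it outranks all other liens regardless of date.
Ordering the rest by effective date: C (4 February 2018), A (11 May 2018), D (23 September 2018), B (22 January 2020), E (26 January 2020).

F, C, A, D, B, E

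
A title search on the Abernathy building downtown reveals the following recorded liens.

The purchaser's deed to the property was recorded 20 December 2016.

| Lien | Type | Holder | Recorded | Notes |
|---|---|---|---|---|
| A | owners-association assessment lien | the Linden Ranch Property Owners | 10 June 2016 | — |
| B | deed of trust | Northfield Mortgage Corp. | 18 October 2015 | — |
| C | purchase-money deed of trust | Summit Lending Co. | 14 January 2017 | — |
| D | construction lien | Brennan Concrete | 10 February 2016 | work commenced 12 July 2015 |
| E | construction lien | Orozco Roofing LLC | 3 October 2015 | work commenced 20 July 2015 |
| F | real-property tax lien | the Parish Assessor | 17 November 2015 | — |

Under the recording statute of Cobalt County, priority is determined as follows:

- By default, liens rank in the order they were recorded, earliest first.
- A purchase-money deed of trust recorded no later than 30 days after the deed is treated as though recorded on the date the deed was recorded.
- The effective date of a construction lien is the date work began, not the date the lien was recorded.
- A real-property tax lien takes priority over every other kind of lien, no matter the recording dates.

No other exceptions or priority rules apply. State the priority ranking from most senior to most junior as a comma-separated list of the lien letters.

Adjusting effective dates: C's effective date is the deed date, 20 December 2016; D is treated as recorded 12 July 2015, the work-commencement date; E's effective date is 20 July 2015, when work began.
F is a real-property tax lien and takes priority over every other lien.
Ordering the rest by effective date: D (12 July 2015), E (20 July 2015), B (18 October 2015), A (10 June 2016), C (20 December 2016).

F, D, E, B, A, C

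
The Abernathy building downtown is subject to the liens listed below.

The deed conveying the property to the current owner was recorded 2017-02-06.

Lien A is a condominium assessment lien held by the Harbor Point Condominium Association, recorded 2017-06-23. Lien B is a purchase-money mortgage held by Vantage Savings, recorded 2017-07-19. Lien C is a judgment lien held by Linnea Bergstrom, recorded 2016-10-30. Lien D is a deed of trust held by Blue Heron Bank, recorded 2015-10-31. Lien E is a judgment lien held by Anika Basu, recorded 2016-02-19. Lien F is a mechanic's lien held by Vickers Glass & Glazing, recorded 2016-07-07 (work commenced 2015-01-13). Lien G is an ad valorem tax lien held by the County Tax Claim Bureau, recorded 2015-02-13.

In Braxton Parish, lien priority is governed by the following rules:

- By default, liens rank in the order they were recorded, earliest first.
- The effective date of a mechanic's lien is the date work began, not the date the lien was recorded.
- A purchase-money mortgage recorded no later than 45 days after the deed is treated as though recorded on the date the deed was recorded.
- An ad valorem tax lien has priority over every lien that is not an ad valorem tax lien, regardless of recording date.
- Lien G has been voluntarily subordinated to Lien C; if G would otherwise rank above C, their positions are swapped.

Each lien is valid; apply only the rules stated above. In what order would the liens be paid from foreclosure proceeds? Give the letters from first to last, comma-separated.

C, F, D, E, G, A, B

First, effective dates: B missed the 45-day window (163 days after the deed), so its recording date stands; F is treated as recorded 2015-01-13, the work-commencement date.
As an ad valorem tax lien, G is senior to every other lien.
The other liens, earliest effective date first: F (2015-01-13), D (2015-10-31), E (2016-02-19), C (2016-10-30), A (2017-06-23), B (2017-07-19).
G would otherwise be senior to C, so under the subordination agreement G and C exchange positions.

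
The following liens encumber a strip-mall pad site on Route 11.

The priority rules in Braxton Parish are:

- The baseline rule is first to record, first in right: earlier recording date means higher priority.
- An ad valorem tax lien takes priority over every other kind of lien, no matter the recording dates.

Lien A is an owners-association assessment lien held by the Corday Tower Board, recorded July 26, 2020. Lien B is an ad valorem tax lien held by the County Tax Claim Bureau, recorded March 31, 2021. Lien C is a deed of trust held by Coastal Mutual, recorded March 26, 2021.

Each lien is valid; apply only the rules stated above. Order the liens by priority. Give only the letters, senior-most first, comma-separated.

B, A, C

B, as an ad valorem tax lien, has superpriority and ranks first.
Remaining liens by effective date: A (July 26, 2020), C (March 26, 2021).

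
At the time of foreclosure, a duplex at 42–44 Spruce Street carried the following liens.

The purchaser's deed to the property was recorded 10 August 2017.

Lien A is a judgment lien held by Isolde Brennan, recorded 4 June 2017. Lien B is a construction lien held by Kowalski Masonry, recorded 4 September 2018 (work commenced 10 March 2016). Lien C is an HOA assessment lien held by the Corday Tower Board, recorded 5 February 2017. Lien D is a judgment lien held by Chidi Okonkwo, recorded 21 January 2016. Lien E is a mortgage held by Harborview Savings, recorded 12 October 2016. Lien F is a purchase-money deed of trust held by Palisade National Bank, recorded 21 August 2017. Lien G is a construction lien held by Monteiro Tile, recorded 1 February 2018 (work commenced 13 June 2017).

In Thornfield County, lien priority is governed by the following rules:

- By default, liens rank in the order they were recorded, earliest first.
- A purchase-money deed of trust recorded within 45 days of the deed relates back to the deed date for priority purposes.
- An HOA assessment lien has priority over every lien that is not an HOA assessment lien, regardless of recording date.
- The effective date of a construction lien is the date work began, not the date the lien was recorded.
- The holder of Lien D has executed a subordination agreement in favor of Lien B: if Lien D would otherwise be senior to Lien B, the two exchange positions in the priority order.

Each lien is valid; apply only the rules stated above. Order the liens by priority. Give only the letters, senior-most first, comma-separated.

Adjusting effective dates: B's effective date is 10 March 2016, when work began; F relates back to the deed date 10 August 2017; G is treated as recorded 13 June 2017, the work-commencement date.
C is an HOA assessment lien, so it outranks all other liens regardless of date.
The other liens, earliest effective date first: D (21 January 2016), B (10 March 2016), E (12 October 2016), A (4 June 2017), G (13 June 2017), F (10 August 2017).
D is senior to B before the subordination, so the two trade places.

C, B, D, E, A, G, F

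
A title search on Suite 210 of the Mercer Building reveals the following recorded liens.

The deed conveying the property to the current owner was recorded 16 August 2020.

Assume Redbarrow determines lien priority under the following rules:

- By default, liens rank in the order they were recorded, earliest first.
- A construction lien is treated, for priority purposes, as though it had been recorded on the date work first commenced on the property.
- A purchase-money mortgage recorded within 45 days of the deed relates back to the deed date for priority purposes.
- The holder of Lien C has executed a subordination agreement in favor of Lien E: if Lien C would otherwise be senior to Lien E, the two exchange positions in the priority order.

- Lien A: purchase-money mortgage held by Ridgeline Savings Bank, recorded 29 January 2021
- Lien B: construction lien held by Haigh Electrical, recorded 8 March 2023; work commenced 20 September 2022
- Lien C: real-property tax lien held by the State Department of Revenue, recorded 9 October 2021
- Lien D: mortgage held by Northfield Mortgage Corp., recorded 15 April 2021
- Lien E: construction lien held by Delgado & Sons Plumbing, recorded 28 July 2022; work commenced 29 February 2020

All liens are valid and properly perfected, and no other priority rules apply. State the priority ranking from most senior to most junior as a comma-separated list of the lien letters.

First, effective dates: A was recorded 166 days after the deed — beyond 45 days — so no relation-back applies; B's effective date is 20 September 2022, when work began; E is treated as recorded 29 February 2020, the work-commencement date.
Ordering by effective date: E (29 February 2020), A (29 January 2021), D (15 April 2021), C (9 October 2021), B (20 September 2022).
C is already junior to E, so the subordination agreement changes nothing.

E, A, D, C, B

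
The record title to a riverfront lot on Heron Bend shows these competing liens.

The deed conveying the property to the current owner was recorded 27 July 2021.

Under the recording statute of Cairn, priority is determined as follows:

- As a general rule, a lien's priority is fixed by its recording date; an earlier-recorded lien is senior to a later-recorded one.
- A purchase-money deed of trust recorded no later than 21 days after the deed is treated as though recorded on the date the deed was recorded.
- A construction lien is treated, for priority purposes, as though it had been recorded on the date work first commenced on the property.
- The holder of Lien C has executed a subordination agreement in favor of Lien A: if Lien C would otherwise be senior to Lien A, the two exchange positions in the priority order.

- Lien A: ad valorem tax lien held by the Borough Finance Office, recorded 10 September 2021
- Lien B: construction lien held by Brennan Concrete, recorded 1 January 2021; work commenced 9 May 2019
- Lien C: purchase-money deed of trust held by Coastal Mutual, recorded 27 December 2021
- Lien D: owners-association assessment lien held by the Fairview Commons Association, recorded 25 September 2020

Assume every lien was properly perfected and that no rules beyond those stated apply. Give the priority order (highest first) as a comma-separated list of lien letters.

Effective dates: B is treated as recorded 9 May 2019, the work-commencement date; C was recorded 153 days after the deed, outside the 21-day window, so it keeps its recording date.
By effective date, earliest first: B (9 May 2019), D (25 September 2020), A (10 September 2021), C (27 December 2021).
Since C is not senior to A, the subordination leaves the order unchanged.

B, D, A, C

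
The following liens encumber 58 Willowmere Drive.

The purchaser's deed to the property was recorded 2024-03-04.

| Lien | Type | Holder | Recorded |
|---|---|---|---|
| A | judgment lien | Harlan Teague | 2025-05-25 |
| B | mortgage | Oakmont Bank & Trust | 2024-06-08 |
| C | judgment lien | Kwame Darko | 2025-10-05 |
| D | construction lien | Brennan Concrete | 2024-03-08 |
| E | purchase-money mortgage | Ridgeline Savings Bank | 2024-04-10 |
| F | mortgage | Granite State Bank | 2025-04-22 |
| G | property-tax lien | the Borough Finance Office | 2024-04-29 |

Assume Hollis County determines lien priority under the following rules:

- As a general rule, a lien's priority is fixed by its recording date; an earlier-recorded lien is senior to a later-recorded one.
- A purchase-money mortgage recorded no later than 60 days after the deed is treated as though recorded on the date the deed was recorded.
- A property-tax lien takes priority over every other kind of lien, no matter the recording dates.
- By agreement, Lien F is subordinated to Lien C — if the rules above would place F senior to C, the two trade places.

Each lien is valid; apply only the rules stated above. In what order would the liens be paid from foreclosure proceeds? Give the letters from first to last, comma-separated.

G, E, D, B, C, A, F

Adjusting effective dates: E relates back to the deed date 2024-03-04.
G, as a property-tax lien, has superpriority and ranks first.
The other liens, earliest effective date first: E (2024-03-04), D (2024-03-08), B (2024-06-08), F (2025-04-22), A (2025-05-25), C (2025-10-05).
F is senior to C before the subordination, so the two trade places.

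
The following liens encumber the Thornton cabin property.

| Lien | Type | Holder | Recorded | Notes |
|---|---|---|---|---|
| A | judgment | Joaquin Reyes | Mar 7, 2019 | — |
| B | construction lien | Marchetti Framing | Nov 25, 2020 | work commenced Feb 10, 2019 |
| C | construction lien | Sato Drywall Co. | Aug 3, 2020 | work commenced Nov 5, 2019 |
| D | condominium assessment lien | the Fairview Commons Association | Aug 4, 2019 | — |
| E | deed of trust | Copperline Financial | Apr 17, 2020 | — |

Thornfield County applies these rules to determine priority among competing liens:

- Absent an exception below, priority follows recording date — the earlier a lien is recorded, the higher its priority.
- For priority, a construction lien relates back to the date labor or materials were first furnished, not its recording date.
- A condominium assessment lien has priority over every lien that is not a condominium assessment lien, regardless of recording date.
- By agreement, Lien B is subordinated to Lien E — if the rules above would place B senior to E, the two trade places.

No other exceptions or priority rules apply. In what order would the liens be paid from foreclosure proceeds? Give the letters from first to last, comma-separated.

D, E, A, C, B

Effective dates after the stated exceptions: B relates back to Feb 10, 2019 (work commenced); C relates back to Nov 5, 2019 (work commenced).
D, as a condominium assessment lien, has superpriority and ranks first.
Ordering the rest by effective date: B (Feb 10, 2019), A (Mar 7, 2019), C (Nov 5, 2019), E (Apr 17, 2020).
B is senior to E before the subordination, so the two trade places.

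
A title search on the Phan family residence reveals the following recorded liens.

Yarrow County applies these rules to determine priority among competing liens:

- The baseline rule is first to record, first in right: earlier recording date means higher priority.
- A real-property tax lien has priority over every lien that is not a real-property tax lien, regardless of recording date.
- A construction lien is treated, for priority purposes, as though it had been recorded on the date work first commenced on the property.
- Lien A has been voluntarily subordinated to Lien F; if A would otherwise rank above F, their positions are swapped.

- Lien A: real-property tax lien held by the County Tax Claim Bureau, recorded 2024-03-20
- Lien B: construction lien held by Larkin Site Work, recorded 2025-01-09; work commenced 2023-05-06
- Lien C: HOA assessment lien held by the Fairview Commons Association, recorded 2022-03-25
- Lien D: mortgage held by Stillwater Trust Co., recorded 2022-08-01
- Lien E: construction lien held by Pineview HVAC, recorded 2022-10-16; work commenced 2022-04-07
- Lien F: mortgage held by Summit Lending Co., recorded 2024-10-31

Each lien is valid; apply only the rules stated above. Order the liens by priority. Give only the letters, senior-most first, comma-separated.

F, C, E, D, B, A

Effective dates: B's effective date is 2023-05-06, when work began; E is treated as recorded 2022-04-07, the work-commencement date.
As a real-property tax lien, A is senior to every other lien.
Remaining liens by effective date: C (2022-03-25), E (2022-04-07), D (2022-08-01), B (2023-05-06), F (2024-10-31).
A is senior to F before the subordination, so the two trade places.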